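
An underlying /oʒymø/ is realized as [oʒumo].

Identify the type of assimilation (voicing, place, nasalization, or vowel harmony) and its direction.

vowel harmony, progressive

/y/→[u] /ø/→[o].
Vowels agree with the first vowel, so the harmony is progressive.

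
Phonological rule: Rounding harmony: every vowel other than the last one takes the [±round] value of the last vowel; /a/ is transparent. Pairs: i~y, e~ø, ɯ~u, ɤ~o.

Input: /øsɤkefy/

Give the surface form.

/ɤ/ harmonizes with /y/ ([+round]) → [o]
/e/ harmonizes with /y/ ([+round]) → [ø]

[øsokøfy]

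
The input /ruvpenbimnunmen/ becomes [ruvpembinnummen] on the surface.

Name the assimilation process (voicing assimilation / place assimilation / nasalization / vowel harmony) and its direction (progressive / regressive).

place assimilation, regressive

/n/→[m] /m/→[n] /n/→[m].
Each target copies a feature from the following segment, so the direction is regressive.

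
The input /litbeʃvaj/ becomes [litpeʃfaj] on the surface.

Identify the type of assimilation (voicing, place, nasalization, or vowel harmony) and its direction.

/b/→[p] /v/→[f].
Each target copies a feature from the preceding segment, so the direction is progressive.

voicing assimilation, progressive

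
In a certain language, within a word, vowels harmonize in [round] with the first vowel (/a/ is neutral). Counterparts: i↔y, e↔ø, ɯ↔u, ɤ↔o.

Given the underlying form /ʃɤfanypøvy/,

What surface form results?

/y/ harmonizes with /ɤ/ ([-round]) → [i]
/ø/ harmonizes with /ɤ/ ([-round]) → [e]
/y/ harmonizes with /ɤ/ ([-round]) → [i]

[ʃɤfanipevi]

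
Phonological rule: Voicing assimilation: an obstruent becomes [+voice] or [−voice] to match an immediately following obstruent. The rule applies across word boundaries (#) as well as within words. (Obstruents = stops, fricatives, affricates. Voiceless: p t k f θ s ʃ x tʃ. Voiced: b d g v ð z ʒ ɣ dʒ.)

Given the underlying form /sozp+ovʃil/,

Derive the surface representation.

[sosp+ofʃil]

/z/ before /p/ (voiceless) → [s]
/v/ before /ʃ/ (voiceless) → [f]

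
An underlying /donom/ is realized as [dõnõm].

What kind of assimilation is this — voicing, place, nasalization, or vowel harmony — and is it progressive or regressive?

/o/→[õ] /o/→[õ].
Each target copies a feature from the following segment, so the direction is regressive.

nasalization, regressive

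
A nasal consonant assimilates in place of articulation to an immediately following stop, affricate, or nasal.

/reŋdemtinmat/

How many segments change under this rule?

3

/ŋ/ before /d/ (alveolar) → [n]
/m/ before /t/ (alveolar) → [n]
/n/ before /m/ (labial) → [m]
3 segments change.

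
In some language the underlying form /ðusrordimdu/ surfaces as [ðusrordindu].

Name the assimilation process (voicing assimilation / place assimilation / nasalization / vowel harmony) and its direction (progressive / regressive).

place assimilation, regressive

/m/→[n].
Each target copies a feature from the following segment, so the direction is regressive.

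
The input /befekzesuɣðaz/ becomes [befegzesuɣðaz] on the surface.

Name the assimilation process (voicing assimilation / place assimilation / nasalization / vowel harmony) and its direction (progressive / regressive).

voicing assimilation, regressive

/k/→[g].
Each target copies a feature from the following segment, so the direction is regressive.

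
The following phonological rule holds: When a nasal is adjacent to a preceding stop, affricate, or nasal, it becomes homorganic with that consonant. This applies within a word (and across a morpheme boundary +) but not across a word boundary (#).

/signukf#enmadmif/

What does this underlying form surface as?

/n/ after /g/ (velar) → [ŋ]
/m/ after /n/ (alveolar) → [n]
/m/ after /d/ (alveolar) → [n]

[sigŋukf#ennadnif]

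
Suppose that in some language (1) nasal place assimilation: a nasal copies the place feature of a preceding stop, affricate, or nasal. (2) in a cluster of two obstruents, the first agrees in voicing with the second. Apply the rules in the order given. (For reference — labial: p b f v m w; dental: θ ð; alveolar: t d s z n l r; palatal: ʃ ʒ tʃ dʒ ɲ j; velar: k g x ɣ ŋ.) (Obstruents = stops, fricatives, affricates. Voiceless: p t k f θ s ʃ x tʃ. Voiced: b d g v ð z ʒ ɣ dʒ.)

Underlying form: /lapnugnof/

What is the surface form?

[lapmugŋof]

Rule 1: /n/ after /p/ (labial) → [m]
Rule 1: /n/ after /g/ (velar) → [ŋ]
After rule 1: lapmugŋof
Rule 2: no segment meets the rule's conditions; no change.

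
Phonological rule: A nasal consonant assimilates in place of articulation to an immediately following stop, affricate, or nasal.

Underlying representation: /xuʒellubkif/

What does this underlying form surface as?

[xuʒellubkif]

no segment meets the rule's conditions; no change.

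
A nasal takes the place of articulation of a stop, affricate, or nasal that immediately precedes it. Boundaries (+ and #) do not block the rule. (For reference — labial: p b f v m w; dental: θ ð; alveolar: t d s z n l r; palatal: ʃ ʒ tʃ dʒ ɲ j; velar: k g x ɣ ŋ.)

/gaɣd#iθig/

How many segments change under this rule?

No segment meets the rule's conditions.

0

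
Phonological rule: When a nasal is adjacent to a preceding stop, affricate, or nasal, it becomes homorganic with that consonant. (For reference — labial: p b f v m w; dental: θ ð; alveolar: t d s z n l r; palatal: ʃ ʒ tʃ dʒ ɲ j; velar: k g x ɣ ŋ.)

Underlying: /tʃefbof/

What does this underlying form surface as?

no segment meets the rule's conditions; no change.

[tʃefbof]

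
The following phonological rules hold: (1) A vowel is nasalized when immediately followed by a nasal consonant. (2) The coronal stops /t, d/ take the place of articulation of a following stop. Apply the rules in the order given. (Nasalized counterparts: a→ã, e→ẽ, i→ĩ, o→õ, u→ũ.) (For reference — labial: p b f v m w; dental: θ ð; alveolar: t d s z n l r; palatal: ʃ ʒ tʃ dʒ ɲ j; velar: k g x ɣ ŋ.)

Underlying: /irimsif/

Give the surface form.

Rule 1: /i/ before nasal /m/ → [ĩ]
After rule 1: irĩmsif
Rule 2: no segment meets the rule's conditions; no change.

[irĩmsif]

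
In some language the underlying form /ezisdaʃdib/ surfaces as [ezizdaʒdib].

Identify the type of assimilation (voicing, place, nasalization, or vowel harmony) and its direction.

voicing assimilation, regressive

/s/→[z] /ʃ/→[ʒ].
Each target copies a feature from the following segment, so the direction is regressive.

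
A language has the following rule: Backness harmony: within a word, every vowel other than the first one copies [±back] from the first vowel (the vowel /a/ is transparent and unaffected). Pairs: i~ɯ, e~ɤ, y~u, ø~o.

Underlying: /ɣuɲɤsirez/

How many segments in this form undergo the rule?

2

/i/ harmonizes with /u/ ([+back]) → [ɯ]
/e/ harmonizes with /u/ ([+back]) → [ɤ]
2 segments change.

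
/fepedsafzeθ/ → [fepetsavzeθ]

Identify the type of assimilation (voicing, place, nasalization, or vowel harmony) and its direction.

voicing assimilation, regressive

/d/→[t] /f/→[v].
Each target copies a feature from the following segment, so the direction is regressive.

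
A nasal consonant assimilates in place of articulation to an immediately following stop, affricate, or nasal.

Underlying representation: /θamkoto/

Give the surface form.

[θaŋkoto]

/m/ before /k/ (velar) → [ŋ]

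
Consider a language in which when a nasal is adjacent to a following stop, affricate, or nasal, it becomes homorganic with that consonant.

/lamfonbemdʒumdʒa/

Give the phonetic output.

/n/ before /b/ (labial) → [m]
/m/ before /dʒ/ (palatal) → [ɲ]
/m/ before /dʒ/ (palatal) → [ɲ]

[lamfombeɲdʒuɲdʒa]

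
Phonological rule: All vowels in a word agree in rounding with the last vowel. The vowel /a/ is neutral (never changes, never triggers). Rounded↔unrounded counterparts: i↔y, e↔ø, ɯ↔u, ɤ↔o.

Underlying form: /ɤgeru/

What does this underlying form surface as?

[ogøru]

/ɤ/ harmonizes with /u/ ([+round]) → [o]
/e/ harmonizes with /u/ ([+round]) → [ø]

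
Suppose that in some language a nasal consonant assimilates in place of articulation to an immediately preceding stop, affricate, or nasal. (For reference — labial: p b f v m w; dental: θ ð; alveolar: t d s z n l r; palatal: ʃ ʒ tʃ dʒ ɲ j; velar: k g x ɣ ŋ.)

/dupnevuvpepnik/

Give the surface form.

/n/ after /p/ (labial) → [m]
/n/ after /p/ (labial) → [m]

[dupmevuvpepmik]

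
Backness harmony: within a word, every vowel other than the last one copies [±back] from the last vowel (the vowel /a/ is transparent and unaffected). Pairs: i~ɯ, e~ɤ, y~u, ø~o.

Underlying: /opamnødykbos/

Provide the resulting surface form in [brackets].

/ø/ harmonizes with /o/ ([+back]) → [o]
/y/ harmonizes with /o/ ([+back]) → [u]

[opamnodukbos]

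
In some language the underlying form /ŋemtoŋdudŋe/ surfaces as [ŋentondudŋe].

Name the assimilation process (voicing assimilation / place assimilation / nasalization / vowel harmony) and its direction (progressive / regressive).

place assimilation, regressive

/m/→[n] /ŋ/→[n].
Each target copies a feature from the following segment, so the direction is regressive.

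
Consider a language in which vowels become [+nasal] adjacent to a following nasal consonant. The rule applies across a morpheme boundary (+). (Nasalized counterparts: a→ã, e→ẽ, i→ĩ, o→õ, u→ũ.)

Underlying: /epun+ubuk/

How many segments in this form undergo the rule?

/u/ before nasal /n/ → [ũ]
1 segment changes.

1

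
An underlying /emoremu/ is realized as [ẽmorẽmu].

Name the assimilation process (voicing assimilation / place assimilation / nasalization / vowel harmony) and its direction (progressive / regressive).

nasalization, regressive

/e/→[ẽ] /e/→[ẽ].
Each target copies a feature from the following segment, so the direction is regressive.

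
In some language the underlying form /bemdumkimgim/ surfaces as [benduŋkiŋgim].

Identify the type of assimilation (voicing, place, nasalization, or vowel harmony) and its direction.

/m/→[n] /m/→[ŋ] /m/→[ŋ].
Each target copies a feature from the following segment, so the direction is regressive.

place assimilation, regressive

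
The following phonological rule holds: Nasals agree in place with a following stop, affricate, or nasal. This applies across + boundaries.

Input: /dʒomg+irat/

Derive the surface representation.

[dʒoŋg+irat]

/m/ before /g/ (velar) → [ŋ]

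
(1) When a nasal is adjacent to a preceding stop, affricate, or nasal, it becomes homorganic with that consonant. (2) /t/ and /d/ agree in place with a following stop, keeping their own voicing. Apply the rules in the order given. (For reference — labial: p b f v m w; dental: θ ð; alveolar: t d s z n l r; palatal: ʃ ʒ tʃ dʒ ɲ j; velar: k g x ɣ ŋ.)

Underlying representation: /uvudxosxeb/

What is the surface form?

[uvudxosxeb]

Rule 1: no segment meets the rule's conditions; no change.
After rule 1: uvudxosxeb
Rule 2: no segment meets the rule's conditions; no change.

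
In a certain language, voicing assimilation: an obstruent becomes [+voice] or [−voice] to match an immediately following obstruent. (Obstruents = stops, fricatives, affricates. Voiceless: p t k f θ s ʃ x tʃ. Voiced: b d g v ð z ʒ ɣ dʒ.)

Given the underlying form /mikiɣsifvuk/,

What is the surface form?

[mikixsivvuk]

/ɣ/ before /s/ (voiceless) → [x]
/f/ before /v/ (voiced) → [v]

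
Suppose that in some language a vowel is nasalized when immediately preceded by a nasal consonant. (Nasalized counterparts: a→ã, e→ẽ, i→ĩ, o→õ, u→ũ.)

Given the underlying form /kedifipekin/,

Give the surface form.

no segment meets the rule's conditions; no change.

[kedifipekin]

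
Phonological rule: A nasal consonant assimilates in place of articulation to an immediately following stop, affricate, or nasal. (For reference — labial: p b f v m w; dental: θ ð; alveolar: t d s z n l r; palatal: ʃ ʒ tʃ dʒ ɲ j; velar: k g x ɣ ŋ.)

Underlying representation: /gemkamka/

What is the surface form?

[geŋkaŋka]

/m/ before /k/ (velar) → [ŋ]
/m/ before /k/ (velar) → [ŋ]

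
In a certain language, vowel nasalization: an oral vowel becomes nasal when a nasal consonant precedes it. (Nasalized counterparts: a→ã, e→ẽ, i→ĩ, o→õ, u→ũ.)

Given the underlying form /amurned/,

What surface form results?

[amũrnẽd]

/u/ after nasal /m/ → [ũ]
/e/ after nasal /n/ → [ẽ]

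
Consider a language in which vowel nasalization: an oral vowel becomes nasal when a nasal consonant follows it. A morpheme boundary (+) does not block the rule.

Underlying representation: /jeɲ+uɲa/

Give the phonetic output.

[jẽɲ+ũɲa]

/e/ before nasal /ɲ/ → [ẽ]
/u/ before nasal /ɲ/ → [ũ]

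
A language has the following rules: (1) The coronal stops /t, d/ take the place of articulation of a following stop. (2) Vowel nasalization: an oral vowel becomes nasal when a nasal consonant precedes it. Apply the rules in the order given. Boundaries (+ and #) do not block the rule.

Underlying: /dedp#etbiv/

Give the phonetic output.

Rule 1: /d/ before /p/ (labial) → [b]
Rule 1: /t/ before /b/ (labial) → [p]
After rule 1: debp#epbiv
Rule 2: no segment meets the rule's conditions; no change.

[debp#epbiv]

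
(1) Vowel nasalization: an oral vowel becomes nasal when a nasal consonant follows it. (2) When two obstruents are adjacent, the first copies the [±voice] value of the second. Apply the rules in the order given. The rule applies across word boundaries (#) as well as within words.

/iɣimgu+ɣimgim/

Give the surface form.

[iɣĩmgu+ɣĩmgĩm]

Rule 1: /i/ before nasal /m/ → [ĩ]
Rule 1: /i/ before nasal /m/ → [ĩ]
Rule 1: /i/ before nasal /m/ → [ĩ]
After rule 1: iɣĩmgu+ɣĩmgĩm
Rule 2: no segment meets the rule's conditions; no change.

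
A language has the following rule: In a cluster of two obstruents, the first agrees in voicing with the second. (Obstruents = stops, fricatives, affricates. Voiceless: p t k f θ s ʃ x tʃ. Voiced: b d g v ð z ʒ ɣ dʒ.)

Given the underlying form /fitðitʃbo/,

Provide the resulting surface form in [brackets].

[fidðidʒbo]

/t/ before /ð/ (voiced) → [d]
/tʃ/ before /b/ (voiced) → [dʒ]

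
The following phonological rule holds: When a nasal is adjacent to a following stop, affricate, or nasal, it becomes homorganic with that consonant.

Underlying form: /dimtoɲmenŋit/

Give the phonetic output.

[dintommeŋŋit]

/m/ before /t/ (alveolar) → [n]
/ɲ/ before /m/ (labial) → [m]
/n/ before /ŋ/ (velar) → [ŋ]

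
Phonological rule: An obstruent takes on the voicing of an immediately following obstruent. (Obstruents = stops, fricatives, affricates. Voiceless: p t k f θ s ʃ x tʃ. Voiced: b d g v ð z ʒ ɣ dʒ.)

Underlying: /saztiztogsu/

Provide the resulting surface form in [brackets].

/z/ before /t/ (voiceless) → [s]
/z/ before /t/ (voiceless) → [s]
/g/ before /s/ (voiceless) → [k]

[sastistoksu]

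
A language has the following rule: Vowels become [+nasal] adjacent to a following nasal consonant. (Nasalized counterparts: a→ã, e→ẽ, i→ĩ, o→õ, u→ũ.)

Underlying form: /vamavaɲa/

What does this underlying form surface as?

/a/ before nasal /m/ → [ã]
/a/ before nasal /ɲ/ → [ã]

[vãmavãɲa]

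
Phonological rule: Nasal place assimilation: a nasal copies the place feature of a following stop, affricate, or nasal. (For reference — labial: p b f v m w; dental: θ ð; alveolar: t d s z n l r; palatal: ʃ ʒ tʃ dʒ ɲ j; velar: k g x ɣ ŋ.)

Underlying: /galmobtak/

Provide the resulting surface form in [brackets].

no segment meets the rule's conditions; no change.

[galmobtak]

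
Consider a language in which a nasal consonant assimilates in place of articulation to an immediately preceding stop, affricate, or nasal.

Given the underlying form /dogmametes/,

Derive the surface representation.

[dogŋametes]

/m/ after /g/ (velar) → [ŋ]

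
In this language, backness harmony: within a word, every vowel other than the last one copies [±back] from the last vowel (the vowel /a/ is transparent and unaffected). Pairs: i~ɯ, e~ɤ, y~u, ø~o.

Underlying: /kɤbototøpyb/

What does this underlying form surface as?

[kebøtøtøpyb]

/ɤ/ harmonizes with /y/ ([-back]) → [e]
/o/ harmonizes with /y/ ([-back]) → [ø]
/o/ harmonizes with /y/ ([-back]) → [ø]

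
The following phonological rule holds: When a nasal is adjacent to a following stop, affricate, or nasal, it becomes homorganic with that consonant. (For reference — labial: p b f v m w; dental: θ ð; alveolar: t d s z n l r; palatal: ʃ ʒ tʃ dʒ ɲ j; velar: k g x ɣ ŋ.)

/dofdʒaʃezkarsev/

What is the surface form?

[dofdʒaʃezkarsev]

no segment meets the rule's conditions; no change.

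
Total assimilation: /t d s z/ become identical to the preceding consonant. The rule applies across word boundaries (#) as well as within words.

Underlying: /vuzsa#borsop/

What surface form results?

[vuzza#borrop]

/s/ after /z/ → [z] (total assimilation)
/s/ after /r/ → [r] (total assimilation)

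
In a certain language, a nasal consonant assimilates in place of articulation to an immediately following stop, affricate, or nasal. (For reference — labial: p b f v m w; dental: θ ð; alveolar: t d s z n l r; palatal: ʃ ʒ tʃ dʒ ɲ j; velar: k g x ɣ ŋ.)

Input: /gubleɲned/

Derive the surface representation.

[gublenned]

/ɲ/ before /n/ (alveolar) → [n]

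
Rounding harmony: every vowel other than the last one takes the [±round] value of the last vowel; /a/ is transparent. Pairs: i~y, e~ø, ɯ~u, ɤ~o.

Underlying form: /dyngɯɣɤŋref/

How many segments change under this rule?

1

/y/ harmonizes with /e/ ([-round]) → [i]
1 segment changes.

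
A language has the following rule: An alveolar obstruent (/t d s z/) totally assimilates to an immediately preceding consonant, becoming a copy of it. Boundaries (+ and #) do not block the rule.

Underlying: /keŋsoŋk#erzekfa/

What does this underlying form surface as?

[keŋŋoŋk#errekfa]

/s/ after /ŋ/ → [ŋ] (total assimilation)
/z/ after /r/ → [r] (total assimilation)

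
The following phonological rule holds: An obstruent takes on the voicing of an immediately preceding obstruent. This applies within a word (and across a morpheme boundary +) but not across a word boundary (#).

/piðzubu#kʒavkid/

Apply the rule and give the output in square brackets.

[piðzubu#kʃavgid]

/ʒ/ after /k/ (voiceless) → [ʃ]
/k/ after /v/ (voiced) → [g]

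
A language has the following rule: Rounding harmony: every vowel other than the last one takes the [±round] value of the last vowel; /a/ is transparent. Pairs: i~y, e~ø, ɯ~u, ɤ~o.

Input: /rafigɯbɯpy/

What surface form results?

[rafygubupy]

/i/ harmonizes with /y/ ([+round]) → [y]
/ɯ/ harmonizes with /y/ ([+round]) → [u]
/ɯ/ harmonizes with /y/ ([+round]) → [u]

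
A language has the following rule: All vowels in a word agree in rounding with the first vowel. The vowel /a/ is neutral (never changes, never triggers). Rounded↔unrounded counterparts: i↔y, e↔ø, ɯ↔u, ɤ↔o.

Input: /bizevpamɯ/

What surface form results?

[bizevpamɯ]

no segment meets the rule's conditions; no change.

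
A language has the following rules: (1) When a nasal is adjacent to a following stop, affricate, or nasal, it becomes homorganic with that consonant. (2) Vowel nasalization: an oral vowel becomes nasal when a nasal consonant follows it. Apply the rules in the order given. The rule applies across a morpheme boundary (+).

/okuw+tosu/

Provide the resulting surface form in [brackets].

Rule 1: no segment meets the rule's conditions; no change.
After rule 1: okuw+tosu
Rule 2: no segment meets the rule's conditions; no change.

[okuw+tosu]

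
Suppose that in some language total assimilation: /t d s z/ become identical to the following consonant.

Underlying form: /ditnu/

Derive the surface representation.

/t/ before /n/ → [n] (total assimilation)

[dinnu]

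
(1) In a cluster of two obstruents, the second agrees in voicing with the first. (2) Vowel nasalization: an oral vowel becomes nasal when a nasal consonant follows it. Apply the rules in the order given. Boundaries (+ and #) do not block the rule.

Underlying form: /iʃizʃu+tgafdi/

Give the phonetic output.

[iʃizʒu+tkafti]

Rule 1: /ʃ/ after /z/ (voiced) → [ʒ]
Rule 1: /g/ after /t/ (voiceless) → [k]
Rule 1: /d/ after /f/ (voiceless) → [t]
After rule 1: iʃizʒu+tkafti
Rule 2: no segment meets the rule's conditions; no change.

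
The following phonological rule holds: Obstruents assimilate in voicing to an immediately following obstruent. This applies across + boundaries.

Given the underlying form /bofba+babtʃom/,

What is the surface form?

/f/ before /b/ (voiced) → [v]
/b/ before /tʃ/ (voiceless) → [p]

[bovba+baptʃom]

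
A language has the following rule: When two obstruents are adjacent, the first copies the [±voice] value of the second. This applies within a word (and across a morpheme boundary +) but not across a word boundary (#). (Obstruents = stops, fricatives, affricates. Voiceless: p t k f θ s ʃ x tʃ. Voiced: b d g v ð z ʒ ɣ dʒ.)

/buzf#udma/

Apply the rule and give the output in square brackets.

[busf#udma]

/z/ before /f/ (voiceless) → [s]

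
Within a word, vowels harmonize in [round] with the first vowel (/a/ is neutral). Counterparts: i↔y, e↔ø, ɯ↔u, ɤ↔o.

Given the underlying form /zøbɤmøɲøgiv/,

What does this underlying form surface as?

/ɤ/ harmonizes with /ø/ ([+round]) → [o]
/i/ harmonizes with /ø/ ([+round]) → [y]

[zøbomøɲøgyv]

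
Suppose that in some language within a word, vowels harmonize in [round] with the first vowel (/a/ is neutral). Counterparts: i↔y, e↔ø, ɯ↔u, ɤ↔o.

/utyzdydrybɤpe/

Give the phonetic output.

[utyzdydrybopø]

/ɤ/ harmonizes with /u/ ([+round]) → [o]
/e/ harmonizes with /u/ ([+round]) → [ø]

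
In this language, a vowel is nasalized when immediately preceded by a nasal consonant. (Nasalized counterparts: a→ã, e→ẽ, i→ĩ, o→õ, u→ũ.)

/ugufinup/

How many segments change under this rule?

/u/ after nasal /n/ → [ũ]
1 segment changes.

1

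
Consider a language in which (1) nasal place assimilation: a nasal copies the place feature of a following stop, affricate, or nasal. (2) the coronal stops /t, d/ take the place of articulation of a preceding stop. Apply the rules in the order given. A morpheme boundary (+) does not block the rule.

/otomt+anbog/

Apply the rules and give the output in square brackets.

Rule 1: /m/ before /t/ (alveolar) → [n]
Rule 1: /n/ before /b/ (labial) → [m]
After rule 1: otont+ambog
Rule 2: no segment meets the rule's conditions; no change.

[otont+ambog]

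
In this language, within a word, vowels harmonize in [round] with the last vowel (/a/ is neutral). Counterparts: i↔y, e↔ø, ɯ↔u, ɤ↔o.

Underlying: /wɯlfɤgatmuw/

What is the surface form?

[wulfogatmuw]

/ɯ/ harmonizes with /u/ ([+round]) → [u]
/ɤ/ harmonizes with /u/ ([+round]) → [o]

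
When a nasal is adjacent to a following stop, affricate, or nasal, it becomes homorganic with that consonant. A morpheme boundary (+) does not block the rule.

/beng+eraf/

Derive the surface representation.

[beŋg+eraf]

/n/ before /g/ (velar) → [ŋ]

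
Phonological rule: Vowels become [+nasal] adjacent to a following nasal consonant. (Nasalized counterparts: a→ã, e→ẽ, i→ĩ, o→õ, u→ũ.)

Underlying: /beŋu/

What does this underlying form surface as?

[bẽŋu]

/e/ before nasal /ŋ/ → [ẽ]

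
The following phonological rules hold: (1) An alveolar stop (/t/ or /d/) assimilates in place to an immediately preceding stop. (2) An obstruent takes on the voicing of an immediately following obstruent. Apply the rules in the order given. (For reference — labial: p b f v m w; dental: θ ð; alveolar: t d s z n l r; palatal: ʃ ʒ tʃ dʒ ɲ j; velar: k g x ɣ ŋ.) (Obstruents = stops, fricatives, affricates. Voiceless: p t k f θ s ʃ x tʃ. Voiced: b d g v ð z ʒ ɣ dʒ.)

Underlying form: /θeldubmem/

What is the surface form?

Rule 1: no segment meets the rule's conditions; no change.
After rule 1: θeldubmem
Rule 2: no segment meets the rule's conditions; no change.

[θeldubmem]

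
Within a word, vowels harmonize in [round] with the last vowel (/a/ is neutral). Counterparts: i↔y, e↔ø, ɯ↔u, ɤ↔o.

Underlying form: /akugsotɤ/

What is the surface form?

[akɯgsɤtɤ]

/u/ harmonizes with /ɤ/ ([-round]) → [ɯ]
/o/ harmonizes with /ɤ/ ([-round]) → [ɤ]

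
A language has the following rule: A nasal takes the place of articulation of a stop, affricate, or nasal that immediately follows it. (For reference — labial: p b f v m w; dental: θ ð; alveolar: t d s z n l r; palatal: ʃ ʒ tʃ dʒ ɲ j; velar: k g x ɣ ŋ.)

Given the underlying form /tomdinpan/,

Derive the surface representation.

/m/ before /d/ (alveolar) → [n]
/n/ before /p/ (labial) → [m]

[tondimpan]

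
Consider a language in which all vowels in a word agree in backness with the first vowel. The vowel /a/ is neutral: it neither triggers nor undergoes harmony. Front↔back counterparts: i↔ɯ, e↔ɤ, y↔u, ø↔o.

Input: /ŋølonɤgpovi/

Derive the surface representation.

/o/ harmonizes with /ø/ ([-back]) → [ø]
/ɤ/ harmonizes with /ø/ ([-back]) → [e]
/o/ harmonizes with /ø/ ([-back]) → [ø]

[ŋølønegpøvi]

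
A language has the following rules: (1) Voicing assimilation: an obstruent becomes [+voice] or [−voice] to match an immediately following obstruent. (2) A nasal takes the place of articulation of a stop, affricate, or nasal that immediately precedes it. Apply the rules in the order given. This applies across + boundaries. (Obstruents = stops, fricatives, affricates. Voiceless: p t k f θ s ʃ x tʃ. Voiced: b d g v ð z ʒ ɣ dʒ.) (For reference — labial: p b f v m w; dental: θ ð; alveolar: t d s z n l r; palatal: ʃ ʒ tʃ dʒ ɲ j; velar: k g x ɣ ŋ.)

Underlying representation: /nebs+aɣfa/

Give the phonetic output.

[neps+axfa]

Rule 1: /b/ before /s/ (voiceless) → [p]
Rule 1: /ɣ/ before /f/ (voiceless) → [x]
After rule 1: neps+axfa
Rule 2: no segment meets the rule's conditions; no change.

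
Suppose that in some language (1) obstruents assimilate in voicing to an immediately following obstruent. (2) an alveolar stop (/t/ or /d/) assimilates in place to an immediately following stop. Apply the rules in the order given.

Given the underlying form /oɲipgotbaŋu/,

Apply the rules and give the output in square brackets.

Rule 1: /p/ before /g/ (voiced) → [b]
Rule 1: /t/ before /b/ (voiced) → [d]
After rule 1: oɲibgodbaŋu
Rule 2: /d/ before /b/ (labial) → [b]

[oɲibgobbaŋu]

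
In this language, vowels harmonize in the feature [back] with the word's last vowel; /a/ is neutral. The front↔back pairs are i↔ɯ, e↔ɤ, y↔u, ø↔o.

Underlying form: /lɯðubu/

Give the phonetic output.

[lɯðubu]

no segment meets the rule's conditions; no change.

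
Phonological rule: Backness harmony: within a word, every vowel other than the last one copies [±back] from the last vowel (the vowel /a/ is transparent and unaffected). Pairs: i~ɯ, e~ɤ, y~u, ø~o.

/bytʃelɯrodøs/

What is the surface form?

/ɯ/ harmonizes with /ø/ ([-back]) → [i]
/o/ harmonizes with /ø/ ([-back]) → [ø]

[bytʃelirødøs]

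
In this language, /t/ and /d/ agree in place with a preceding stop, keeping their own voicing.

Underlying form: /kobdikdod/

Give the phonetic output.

[kobbikgod]

/d/ after /b/ (labial) → [b]
/d/ after /k/ (velar) → [g]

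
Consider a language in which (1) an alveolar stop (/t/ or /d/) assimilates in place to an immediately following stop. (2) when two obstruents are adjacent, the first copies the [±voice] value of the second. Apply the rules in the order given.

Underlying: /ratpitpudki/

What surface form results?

[rappippukki]

Rule 1: /t/ before /p/ (labial) → [p]
Rule 1: /t/ before /p/ (labial) → [p]
Rule 1: /d/ before /k/ (velar) → [g]
After rule 1: rappippugki
Rule 2: /g/ before /k/ (voiceless) → [k]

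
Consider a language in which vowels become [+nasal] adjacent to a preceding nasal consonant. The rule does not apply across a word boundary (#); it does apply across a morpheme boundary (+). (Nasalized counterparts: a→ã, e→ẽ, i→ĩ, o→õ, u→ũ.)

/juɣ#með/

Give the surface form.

[juɣ#mẽð]

/e/ after nasal /m/ → [ẽ]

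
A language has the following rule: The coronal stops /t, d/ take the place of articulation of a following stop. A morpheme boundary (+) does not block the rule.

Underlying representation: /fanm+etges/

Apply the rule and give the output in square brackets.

/t/ before /g/ (velar) → [k]

[fanm+ekges]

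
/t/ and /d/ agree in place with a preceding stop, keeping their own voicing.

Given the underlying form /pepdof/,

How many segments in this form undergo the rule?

/d/ after /p/ (labial) → [b]
1 segment changes.

1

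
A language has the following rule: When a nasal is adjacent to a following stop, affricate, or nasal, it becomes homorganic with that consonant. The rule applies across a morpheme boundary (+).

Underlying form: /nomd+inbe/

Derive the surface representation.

[nond+imbe]

/m/ before /d/ (alveolar) → [n]
/n/ before /b/ (labial) → [m]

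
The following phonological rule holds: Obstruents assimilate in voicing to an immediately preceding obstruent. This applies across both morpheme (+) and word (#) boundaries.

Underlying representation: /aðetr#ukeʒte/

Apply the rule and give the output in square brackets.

/t/ after /ʒ/ (voiced) → [d]

[aðetr#ukeʒde]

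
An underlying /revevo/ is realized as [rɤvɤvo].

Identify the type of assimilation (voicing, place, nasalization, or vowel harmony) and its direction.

/e/→[ɤ] /e/→[ɤ].
Vowels agree with the last vowel, so the harmony is regressive.

vowel harmony, regressive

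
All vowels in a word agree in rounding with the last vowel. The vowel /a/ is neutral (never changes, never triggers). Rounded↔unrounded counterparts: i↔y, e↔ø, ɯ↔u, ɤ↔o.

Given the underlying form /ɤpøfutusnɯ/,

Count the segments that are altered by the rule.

3

/ø/ harmonizes with /ɯ/ ([-round]) → [e]
/u/ harmonizes with /ɯ/ ([-round]) → [ɯ]
/u/ harmonizes with /ɯ/ ([-round]) → [ɯ]
3 segments change.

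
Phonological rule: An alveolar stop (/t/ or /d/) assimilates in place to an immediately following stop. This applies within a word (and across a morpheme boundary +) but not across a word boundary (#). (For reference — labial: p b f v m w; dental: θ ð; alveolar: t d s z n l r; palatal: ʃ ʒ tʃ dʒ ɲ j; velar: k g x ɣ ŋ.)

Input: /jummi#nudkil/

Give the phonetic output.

[jummi#nugkil]

/d/ before /k/ (velar) → [g]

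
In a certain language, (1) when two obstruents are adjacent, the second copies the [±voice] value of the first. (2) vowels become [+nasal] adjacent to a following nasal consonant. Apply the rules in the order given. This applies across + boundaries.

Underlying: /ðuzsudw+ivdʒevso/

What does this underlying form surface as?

Rule 1: /s/ after /z/ (voiced) → [z]
Rule 1: /s/ after /v/ (voiced) → [z]
After rule 1: ðuzzudw+ivdʒevzo
Rule 2: no segment meets the rule's conditions; no change.

[ðuzzudw+ivdʒevzo]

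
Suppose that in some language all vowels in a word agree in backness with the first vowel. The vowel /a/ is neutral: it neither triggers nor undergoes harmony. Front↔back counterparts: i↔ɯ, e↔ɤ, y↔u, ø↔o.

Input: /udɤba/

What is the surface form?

no segment meets the rule's conditions; no change.

[udɤba]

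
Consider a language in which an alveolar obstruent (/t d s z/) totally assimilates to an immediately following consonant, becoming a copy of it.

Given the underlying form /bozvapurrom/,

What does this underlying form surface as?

[bovvapurrom]

/z/ before /v/ → [v] (total assimilation)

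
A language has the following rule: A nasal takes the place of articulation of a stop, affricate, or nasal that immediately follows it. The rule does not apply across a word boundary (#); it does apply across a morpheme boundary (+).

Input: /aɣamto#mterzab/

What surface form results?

/m/ before /t/ (alveolar) → [n]
/m/ before /t/ (alveolar) → [n]

[aɣanto#nterzab]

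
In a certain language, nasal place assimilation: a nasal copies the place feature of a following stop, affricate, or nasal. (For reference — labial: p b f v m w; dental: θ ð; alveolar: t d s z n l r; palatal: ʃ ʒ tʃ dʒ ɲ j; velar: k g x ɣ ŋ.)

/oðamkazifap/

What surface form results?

[oðaŋkazifap]

/m/ before /k/ (velar) → [ŋ]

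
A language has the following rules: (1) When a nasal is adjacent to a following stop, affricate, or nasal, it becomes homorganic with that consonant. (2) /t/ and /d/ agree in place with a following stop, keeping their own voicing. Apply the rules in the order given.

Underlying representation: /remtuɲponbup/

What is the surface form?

Rule 1: /m/ before /t/ (alveolar) → [n]
Rule 1: /ɲ/ before /p/ (labial) → [m]
Rule 1: /n/ before /b/ (labial) → [m]
After rule 1: rentumpombup
Rule 2: no segment meets the rule's conditions; no change.

[rentumpombup]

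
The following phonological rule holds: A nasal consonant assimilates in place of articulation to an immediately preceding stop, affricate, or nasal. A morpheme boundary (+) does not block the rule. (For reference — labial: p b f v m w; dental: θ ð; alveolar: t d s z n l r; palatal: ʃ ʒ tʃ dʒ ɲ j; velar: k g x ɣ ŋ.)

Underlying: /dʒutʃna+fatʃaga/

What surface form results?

[dʒutʃɲa+fatʃaga]

/n/ after /tʃ/ (palatal) → [ɲ]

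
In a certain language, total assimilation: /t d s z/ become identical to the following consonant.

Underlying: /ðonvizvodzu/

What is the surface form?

[ðonvivvozzu]

/z/ before /v/ → [v] (total assimilation)
/d/ before /z/ → [z] (total assimilation)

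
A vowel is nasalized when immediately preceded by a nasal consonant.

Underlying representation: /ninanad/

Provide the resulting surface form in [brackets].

/i/ after nasal /n/ → [ĩ]
/a/ after nasal /n/ → [ã]
/a/ after nasal /n/ → [ã]

[nĩnãnãd]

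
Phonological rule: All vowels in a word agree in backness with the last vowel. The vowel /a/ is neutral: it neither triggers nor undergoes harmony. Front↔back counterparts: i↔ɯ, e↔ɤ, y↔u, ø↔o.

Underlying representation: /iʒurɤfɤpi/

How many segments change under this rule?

/u/ harmonizes with /i/ ([-back]) → [y]
/ɤ/ harmonizes with /i/ ([-back]) → [e]
/ɤ/ harmonizes with /i/ ([-back]) → [e]
3 segments change.

3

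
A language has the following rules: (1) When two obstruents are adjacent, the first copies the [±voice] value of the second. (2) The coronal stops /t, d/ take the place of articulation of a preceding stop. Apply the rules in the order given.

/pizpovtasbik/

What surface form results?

[pispoftazbik]

Rule 1: /z/ before /p/ (voiceless) → [s]
Rule 1: /v/ before /t/ (voiceless) → [f]
Rule 1: /s/ before /b/ (voiced) → [z]
After rule 1: pispoftazbik
Rule 2: no segment meets the rule's conditions; no change.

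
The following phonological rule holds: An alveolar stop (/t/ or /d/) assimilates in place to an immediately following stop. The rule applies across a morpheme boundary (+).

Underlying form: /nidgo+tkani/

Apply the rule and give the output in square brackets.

[niggo+kkani]

/d/ before /g/ (velar) → [g]
/t/ before /k/ (velar) → [k]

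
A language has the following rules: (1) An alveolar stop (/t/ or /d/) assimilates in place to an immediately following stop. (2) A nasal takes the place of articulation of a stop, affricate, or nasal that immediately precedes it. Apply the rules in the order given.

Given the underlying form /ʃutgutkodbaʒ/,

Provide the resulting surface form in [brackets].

[ʃukgukkobbaʒ]

Rule 1: /t/ before /g/ (velar) → [k]
Rule 1: /t/ before /k/ (velar) → [k]
Rule 1: /d/ before /b/ (labial) → [b]
After rule 1: ʃukgukkobbaʒ
Rule 2: no segment meets the rule's conditions; no change.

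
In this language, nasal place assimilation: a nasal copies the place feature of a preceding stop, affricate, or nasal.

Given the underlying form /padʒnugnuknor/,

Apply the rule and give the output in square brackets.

[padʒɲugŋukŋor]

/n/ after /dʒ/ (palatal) → [ɲ]
/n/ after /g/ (velar) → [ŋ]
/n/ after /k/ (velar) → [ŋ]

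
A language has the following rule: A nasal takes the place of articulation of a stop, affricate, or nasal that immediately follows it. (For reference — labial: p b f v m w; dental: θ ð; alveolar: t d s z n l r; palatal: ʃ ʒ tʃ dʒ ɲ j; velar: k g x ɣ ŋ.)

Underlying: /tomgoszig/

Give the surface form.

/m/ before /g/ (velar) → [ŋ]

[toŋgoszig]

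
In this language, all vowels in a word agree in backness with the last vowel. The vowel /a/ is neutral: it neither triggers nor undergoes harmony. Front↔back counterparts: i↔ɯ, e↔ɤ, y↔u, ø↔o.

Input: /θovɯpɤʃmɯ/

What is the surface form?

no segment meets the rule's conditions; no change.

[θovɯpɤʃmɯ]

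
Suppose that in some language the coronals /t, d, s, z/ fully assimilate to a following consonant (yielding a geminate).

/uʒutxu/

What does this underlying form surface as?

/t/ before /x/ → [x] (total assimilation)

[uʒuxxu]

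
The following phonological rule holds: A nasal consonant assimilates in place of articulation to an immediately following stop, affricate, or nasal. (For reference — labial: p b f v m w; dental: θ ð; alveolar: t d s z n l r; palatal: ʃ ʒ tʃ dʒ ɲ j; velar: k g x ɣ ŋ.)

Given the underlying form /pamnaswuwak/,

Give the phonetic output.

[pannaswuwak]

/m/ before /n/ (alveolar) → [n]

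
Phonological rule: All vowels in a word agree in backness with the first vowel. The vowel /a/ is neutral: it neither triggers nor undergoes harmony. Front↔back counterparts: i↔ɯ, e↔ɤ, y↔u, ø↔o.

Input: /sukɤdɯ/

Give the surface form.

[sukɤdɯ]

no segment meets the rule's conditions; no change.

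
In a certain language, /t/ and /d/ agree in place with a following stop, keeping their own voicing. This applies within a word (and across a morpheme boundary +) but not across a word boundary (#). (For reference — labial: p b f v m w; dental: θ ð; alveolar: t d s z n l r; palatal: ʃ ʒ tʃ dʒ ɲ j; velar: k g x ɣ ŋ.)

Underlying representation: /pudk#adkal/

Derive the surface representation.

[pugk#agkal]

/d/ before /k/ (velar) → [g]
/d/ before /k/ (velar) → [g]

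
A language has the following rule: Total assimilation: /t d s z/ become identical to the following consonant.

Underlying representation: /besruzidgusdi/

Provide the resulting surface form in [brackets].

[berruzigguddi]

/s/ before /r/ → [r] (total assimilation)
/d/ before /g/ → [g] (total assimilation)
/s/ before /d/ → [d] (total assimilation)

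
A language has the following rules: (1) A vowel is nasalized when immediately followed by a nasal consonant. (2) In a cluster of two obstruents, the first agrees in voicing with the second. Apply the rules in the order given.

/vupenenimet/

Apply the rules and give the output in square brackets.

Rule 1: /e/ before nasal /n/ → [ẽ]
Rule 1: /e/ before nasal /n/ → [ẽ]
Rule 1: /i/ before nasal /m/ → [ĩ]
After rule 1: vupẽnẽnĩmet
Rule 2: no segment meets the rule's conditions; no change.

[vupẽnẽnĩmet]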